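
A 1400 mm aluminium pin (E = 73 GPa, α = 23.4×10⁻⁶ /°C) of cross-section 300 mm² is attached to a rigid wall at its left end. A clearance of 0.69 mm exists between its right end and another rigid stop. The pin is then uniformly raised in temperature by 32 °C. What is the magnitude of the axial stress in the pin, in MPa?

σ ≈ 18.7 MPa (compressive)

Unrestrained expansion: δ_free = αΔT L = 23.4×10⁻⁶ × 32 × 1400 = 1.048 mm.
This exceeds the 0.69 mm gap, so the wall pushes back. The portion of expansion that must be recovered elastically is δ_free − gap = 1.048 − 0.69 = 0.3583 mm.
So σ = E(δ_free − g)/L = 73×10³ × 0.3583/1400 = 18.68 MPa.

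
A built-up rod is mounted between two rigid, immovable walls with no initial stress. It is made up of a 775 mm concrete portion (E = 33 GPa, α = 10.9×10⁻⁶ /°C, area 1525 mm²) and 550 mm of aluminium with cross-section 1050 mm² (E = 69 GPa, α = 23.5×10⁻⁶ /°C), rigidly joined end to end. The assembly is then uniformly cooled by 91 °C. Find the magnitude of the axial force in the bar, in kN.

If the supports were absent, the total length change would be Σ αᵢΔT Lᵢ = 10.9×10⁻⁶×91×775 + 23.5×10⁻⁶×91×550 = 1.945 mm.
The walls prevent any net length change, so an axial force P (same in every segment) develops. Compatibility: P · Σ Lᵢ/(AᵢEᵢ) = δ_free.
Σ Lᵢ/(AᵢEᵢ) = 775/(1525×33×10³) + 550/(1050×69×10³) = 2.299×10⁻⁵ mm/N.
P = 1.945 / 2.299×10⁻⁵ = 84590 N = 84.59 kN, tensile.

P ≈ 84.6 kN (tensile)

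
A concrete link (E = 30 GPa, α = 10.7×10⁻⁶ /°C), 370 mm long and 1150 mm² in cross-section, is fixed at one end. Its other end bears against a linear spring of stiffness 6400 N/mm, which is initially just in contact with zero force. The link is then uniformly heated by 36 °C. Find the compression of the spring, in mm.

If the spring were absent the link would lengthen by αΔT L = 10.7×10⁻⁶ × 36 × 370 = 0.1425 mm.
Let P be the compressive force at the spring. The link shortens elastically by PL/(AE) and the spring compresses by P/k; together these equal δ_free.
So P = δ_free / [L/(AE) + 1/k] = 0.1425 / [ 370/(1150×30×10³) + 1/(6400) ].
P = 0.1425 / 0.000167 = 853.6 N.
Spring compression = P/k = 853.6/(6400) = 0.1334 mm.

δ ≈ 0.133 mm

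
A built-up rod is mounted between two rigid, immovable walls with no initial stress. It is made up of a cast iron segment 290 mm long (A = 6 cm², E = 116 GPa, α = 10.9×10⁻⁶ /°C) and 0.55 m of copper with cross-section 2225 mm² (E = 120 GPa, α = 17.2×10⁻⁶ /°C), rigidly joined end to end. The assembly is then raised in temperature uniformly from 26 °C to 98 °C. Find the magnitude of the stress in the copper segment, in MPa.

σ ≈ 65.6 MPa (compressive)

With the walls removed the bar would change length by δ_free = Σ αᵢΔT Lᵢ = 10.9×10⁻⁶×72×290 + 17.2×10⁻⁶×72×550 = 0.9087 mm.
Since the ends are fixed, an axial force P builds up, equal in every segment, with P · Σ Lᵢ/(AᵢEᵢ) = δ_free.
Σ Lᵢ/(AᵢEᵢ) = 290/(600×116×10³) + 550/(2225×120×10³) = 6.227×10⁻⁶ mm/N.
P = 0.9087 / 6.227×10⁻⁶ = 145900 N = 145.9 kN, compressive.
σ_{copper} = P / A = 145900 / 2225 = 65.59 MPa.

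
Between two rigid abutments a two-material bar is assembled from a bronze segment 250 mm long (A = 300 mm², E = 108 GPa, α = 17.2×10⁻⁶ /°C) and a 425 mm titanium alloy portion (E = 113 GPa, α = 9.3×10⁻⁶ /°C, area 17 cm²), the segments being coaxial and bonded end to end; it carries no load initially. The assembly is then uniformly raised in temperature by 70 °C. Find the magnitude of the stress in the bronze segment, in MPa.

If the supports were absent, the total length change would be Σ αᵢΔT Lᵢ = 17.2×10⁻⁶×70×250 + 9.3×10⁻⁶×70×425 = 0.5777 mm.
Since the ends are fixed, an axial force P builds up, equal in every segment, with P · Σ Lᵢ/(AᵢEᵢ) = δ_free.
Σ Lᵢ/(AᵢEᵢ) = 250/(300×108×10³) + 425/(1700×113×10³) = 9.928×10⁻⁶ mm/N.
So P = 0.5777 / 9.928×10⁻⁶ = 58.18 kN, compressive.
σ_{bronze} = P / A = 58180 / 300 = 193.9 MPa.

σ ≈ 194 MPa (compressive)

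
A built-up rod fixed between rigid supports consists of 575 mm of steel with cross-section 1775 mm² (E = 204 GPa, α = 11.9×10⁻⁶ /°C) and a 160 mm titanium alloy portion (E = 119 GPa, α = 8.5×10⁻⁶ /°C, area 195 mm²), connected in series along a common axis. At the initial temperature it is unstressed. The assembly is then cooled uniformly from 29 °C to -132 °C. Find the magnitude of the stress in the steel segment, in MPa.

Free thermal contraction of the whole bar: Σ αᵢΔT Lᵢ = 11.9×10⁻⁶×161×575 + 8.5×10⁻⁶×161×160 = 1.321 mm.
The rigid supports impose zero overall length change; the single axial force P common to all segments must satisfy P Σ Lᵢ/(AᵢEᵢ) = δ_free.
Σ Lᵢ/(AᵢEᵢ) = 575/(1775×204×10³) + 160/(195×119×10³) = 8.483×10⁻⁶ mm/N.
P = 1.321 / 8.483×10⁻⁶ = 155700 N = 155.7 kN, tensile.
σ_{steel} = P / A = 155700 / 1775 = 87.7 MPa.

σ ≈ 87.7 MPa (tensile)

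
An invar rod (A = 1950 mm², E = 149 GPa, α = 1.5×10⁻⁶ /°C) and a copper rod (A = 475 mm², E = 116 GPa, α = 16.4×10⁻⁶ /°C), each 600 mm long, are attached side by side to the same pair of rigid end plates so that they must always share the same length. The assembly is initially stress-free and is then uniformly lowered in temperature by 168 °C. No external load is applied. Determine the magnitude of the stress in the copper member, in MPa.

σ ≈ 244 MPa (tensile)

Equilibrium of a rigid end plate with no external load gives equal and opposite internal forces ±P in the two members. Since α_{copper} > α_{invar}, cooling drives the copper into tension and the invar into compression.
Setting the final lengths equal and cancelling L: (α₁ − α₂)ΔT = P/(A₁E₁) + P/(A₂E₂).
|α₁ − α₂|·ΔT = 14.9×10⁻⁶ × 168 = 0.002503.
1/(A₁E₁) + 1/(A₂E₂) = 1/(1950×149×10³) + 1/(475×116×10³) = 2.159×10⁻⁸ N⁻¹.
P = 0.002503 / 2.159×10⁻⁸ = 115900 N = 115.9 kN.
σ_{copper} = P/A₂ = 115900/475 = 244.1 MPa, tensile.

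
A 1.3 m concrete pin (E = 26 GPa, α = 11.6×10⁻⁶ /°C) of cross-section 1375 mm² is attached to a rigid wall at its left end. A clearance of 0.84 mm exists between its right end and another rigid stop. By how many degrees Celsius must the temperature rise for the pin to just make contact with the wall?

ΔT ≈ 55.7 °C

Contact occurs when the free expansion equals the gap: αΔT L = 0.84 mm.
So ΔT = g/(αL) = 0.84/(11.6×10⁻⁶ × 1300) = 55.7 °C.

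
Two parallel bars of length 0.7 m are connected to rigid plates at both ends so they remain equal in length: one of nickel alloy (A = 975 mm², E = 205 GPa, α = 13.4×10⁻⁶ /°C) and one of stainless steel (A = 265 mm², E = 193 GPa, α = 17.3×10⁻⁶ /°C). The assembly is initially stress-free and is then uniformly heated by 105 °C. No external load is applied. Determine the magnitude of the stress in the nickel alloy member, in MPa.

Both members must finish at the same length. With the larger α, the stainless steel tends to over-expand; the plates restrain it, putting the stainless steel in compression and the nickel alloy in tension. With no external load the two internal forces are equal and opposite, magnitude P.
Equating the net (thermal + elastic) strains gives |α₁ − α₂|·ΔT = P·[1/(A₁E₁) + 1/(A₂E₂)].
|α₁ − α₂|·ΔT = 3.9×10⁻⁶ × 105 = 0.0004095.
1/(A₁E₁) + 1/(A₂E₂) = 1/(975×205×10³) + 1/(265×193×10³) = 2.456×10⁻⁸ N⁻¹.
So P = 0.0004095 / 2.456×10⁻⁸ = 16.68 kN.
σ_{nickel alloy} = P/A₁ = 16680/975 = 17.1 MPa, tensile.

σ ≈ 17.1 MPa (tensile)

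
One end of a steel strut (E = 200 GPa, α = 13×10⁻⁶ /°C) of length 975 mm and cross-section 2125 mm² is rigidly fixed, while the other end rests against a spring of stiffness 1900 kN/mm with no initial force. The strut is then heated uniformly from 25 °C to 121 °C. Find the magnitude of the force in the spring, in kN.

P ≈ 431 kN

If the spring were absent the strut would lengthen by αΔT L = 13×10⁻⁶ × 96 × 975 = 1.217 mm.
Let P be the compressive force at the spring. The strut shortens elastically by PL/(AE) and the spring compresses by P/k; together these equal δ_free.
So P = δ_free / [L/(AE) + 1/k] = 1.217 / [ 975/(2125×200×10³) + 1/(1900×10³) ].
P = 1.217 / 2.82×10⁻⁶ = 431400 N.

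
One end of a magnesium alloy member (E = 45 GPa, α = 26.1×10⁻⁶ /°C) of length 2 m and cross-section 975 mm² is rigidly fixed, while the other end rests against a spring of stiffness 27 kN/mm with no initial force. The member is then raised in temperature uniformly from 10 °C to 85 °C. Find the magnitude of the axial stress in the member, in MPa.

σ ≈ 48.6 MPa (compressive)

Free thermal expansion: δ_free = αΔT L = 26.1×10⁻⁶ × 75 × 2000 = 3.915 mm.
Let P be the compressive force at the spring. The member shortens elastically by PL/(AE) and the spring compresses by P/k; together these equal δ_free.
So P = δ_free / [L/(AE) + 1/k] = 3.915 / [ 2000/(975×45×10³) + 1/(27×10³) ].
P = 3.915 / 8.262×10⁻⁵ = 47380 N.
σ = P/A = 47380/975 = 48.6 MPa.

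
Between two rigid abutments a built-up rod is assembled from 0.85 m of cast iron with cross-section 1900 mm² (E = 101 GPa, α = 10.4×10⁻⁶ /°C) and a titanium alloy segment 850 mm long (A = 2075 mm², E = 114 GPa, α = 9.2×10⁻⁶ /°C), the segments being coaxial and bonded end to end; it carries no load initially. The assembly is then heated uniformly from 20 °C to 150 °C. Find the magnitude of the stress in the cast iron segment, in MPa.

Free thermal expansion of the whole bar: Σ αᵢΔT Lᵢ = 10.4×10⁻⁶×130×850 + 9.2×10⁻⁶×130×850 = 2.166 mm.
The walls prevent any net length change, so an axial force P (same in every segment) develops. Compatibility: P · Σ Lᵢ/(AᵢEᵢ) = δ_free.
Σ Lᵢ/(AᵢEᵢ) = 850/(1900×101×10³) + 850/(2075×114×10³) = 8.023×10⁻⁶ mm/N.
Hence P = δ_free / Σ(L/AE) = 2.166/8.023×10⁻⁶ = 270 kN (compressive).
σ_{cast iron} = P / A = 270000 / 1900 = 142.1 MPa.

σ ≈ 142 MPa (compressive)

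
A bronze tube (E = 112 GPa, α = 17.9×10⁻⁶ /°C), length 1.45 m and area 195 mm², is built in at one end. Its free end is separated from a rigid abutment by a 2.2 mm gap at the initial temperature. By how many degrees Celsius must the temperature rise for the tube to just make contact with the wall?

ΔT ≈ 84.8 °C

Contact occurs when the free expansion equals the gap: αΔT L = 2.2 mm.
So ΔT = g/(αL) = 2.2/(17.9×10⁻⁶ × 1450) = 84.76 °C.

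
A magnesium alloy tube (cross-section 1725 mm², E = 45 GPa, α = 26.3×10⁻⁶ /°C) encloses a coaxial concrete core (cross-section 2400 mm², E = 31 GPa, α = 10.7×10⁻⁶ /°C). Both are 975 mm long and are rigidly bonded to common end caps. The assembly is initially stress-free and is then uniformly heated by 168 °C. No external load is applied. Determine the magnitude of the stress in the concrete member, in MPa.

The magnesium alloy has the larger α, so on heating it would change length more than the concrete if both were free. The rigid plates force a common final length, so the magnesium alloy is put into compression and the concrete into tension, with equal and opposite forces P (no external load).
Setting the final lengths equal and cancelling L: (α₁ − α₂)ΔT = P/(A₁E₁) + P/(A₂E₂).
|α₁ − α₂|·ΔT = 15.6×10⁻⁶ × 168 = 0.002621.
1/(A₁E₁) + 1/(A₂E₂) = 1/(1725×45×10³) + 1/(2400×31×10³) = 2.632×10⁻⁸ N⁻¹.
So P = 0.002621 / 2.632×10⁻⁸ = 99.56 kN.
σ_{concrete} = P/A₂ = 99560/2400 = 41.48 MPa, tensile.

σ ≈ 41.5 MPa (tensile)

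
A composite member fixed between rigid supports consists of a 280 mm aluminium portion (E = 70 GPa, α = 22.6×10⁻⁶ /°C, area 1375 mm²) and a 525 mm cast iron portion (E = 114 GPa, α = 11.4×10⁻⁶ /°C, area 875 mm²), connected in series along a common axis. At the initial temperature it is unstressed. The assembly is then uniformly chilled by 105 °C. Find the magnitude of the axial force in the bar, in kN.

If the supports were absent, the total length change would be Σ αᵢΔT Lᵢ = 22.6×10⁻⁶×105×280 + 11.4×10⁻⁶×105×525 = 1.293 mm.
The walls prevent any net length change, so an axial force P (same in every segment) develops. Compatibility: P · Σ Lᵢ/(AᵢEᵢ) = δ_free.
Σ Lᵢ/(AᵢEᵢ) = 280/(1375×70×10³) + 525/(875×114×10³) = 8.172×10⁻⁶ mm/N.
So P = 1.293 / 8.172×10⁻⁶ = 158.2 kN, tensile.

P ≈ 158 kN (tensile)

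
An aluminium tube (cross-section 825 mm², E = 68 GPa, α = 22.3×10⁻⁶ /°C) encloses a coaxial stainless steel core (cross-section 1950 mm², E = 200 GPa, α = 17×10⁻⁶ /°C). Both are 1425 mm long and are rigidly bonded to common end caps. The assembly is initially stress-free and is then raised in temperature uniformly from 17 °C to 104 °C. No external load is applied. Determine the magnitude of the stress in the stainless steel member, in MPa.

Equilibrium of a rigid end plate with no external load gives equal and opposite internal forces ±P in the two members. Since α_{aluminium} > α_{stainless steel}, heating drives the aluminium into compression and the stainless steel into tension.
Setting the final lengths equal and cancelling L: (α₁ − α₂)ΔT = P/(A₁E₁) + P/(A₂E₂).
|α₁ − α₂|·ΔT = 5.3×10⁻⁶ × 87 = 0.0004611.
1/(A₁E₁) + 1/(A₂E₂) = 1/(825×68×10³) + 1/(1950×200×10³) = 2.039×10⁻⁸ N⁻¹.
P = 0.0004611 / 2.039×10⁻⁸ = 22610 N = 22.61 kN.
σ_{stainless steel} = P/A₂ = 22610/1950 = 11.6 MPa, tensile.

σ ≈ 11.6 MPa (tensile)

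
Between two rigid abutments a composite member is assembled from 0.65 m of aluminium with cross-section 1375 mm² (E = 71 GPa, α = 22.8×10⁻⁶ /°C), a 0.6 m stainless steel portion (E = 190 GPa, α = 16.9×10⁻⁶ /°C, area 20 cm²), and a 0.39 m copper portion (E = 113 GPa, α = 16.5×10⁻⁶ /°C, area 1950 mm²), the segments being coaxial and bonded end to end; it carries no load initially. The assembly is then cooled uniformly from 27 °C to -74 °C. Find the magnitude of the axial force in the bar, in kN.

P ≈ 317 kN (tensile)

With the walls removed the bar would change length by δ_free = Σ αᵢΔT Lᵢ = 22.8×10⁻⁶×101×650 + 16.9×10⁻⁶×101×600 + 16.5×10⁻⁶×101×390 = 3.171 mm.
Since the ends are fixed, an axial force P builds up, equal in every segment, with P · Σ Lᵢ/(AᵢEᵢ) = δ_free.
The series flexibility is Σ Lᵢ/(AᵢEᵢ) = 650/(1375×71×10³) + 600/(2000×190×10³) + 390/(1950×113×10³) = 1.001×10⁻⁵ mm/N.
So P = 3.171 / 1.001×10⁻⁵ = 316.9 kN, tensile.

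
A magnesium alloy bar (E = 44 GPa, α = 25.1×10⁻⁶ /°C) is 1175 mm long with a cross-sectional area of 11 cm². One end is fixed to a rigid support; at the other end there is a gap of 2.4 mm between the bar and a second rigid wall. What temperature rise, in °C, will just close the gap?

ΔT ≈ 81.4 °C

The gap closes when αΔT L = 2.4 mm, since the bar is still unstressed at that instant.
So ΔT = g/(αL) = 2.4/(25.1×10⁻⁶ × 1175) = 81.38 °C.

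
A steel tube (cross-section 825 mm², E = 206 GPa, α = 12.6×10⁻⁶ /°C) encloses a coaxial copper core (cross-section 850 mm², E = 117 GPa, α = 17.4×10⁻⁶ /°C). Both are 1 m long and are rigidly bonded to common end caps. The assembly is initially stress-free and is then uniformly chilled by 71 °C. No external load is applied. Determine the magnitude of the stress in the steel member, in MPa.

Both members must finish at the same length. With the larger α, the copper tends to over-contract; the plates restrain it, putting the copper in tension and the steel in compression. With no external load the two internal forces are equal and opposite, magnitude P.
Equating the net (thermal + elastic) strains gives |α₁ − α₂|·ΔT = P·[1/(A₁E₁) + 1/(A₂E₂)].
|α₁ − α₂|·ΔT = 4.8×10⁻⁶ × 71 = 0.0003408.
1/(A₁E₁) + 1/(A₂E₂) = 1/(825×206×10³) + 1/(850×117×10³) = 1.594×10⁻⁸ N⁻¹.
So P = 0.0003408 / 1.594×10⁻⁸ = 21.38 kN.
σ_{steel} = P/A₁ = 21380/825 = 25.92 MPa, compressive.

σ ≈ 25.9 MPa (compressive)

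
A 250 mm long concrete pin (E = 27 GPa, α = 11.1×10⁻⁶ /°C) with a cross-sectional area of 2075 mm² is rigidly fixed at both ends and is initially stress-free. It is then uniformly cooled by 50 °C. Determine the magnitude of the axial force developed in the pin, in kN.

P ≈ 31.1 kN (tensile)

With zero net strain, σ = E·αΔT = 27 GPa × 11.1×10⁻⁶ × 50 = 14.98 MPa.
P = AEαΔT = 2075 × 27×10³ × 11.1×10⁻⁶ × 50 = 31.09 kN (tensile).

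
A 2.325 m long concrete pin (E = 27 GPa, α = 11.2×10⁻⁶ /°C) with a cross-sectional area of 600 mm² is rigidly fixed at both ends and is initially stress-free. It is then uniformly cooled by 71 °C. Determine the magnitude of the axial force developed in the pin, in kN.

P ≈ 12.9 kN (tensile)

With zero net strain, σ = E·αΔT = 27 GPa × 11.2×10⁻⁶ × 71 = 21.47 MPa.
P = AEαΔT = 600 × 27×10³ × 11.2×10⁻⁶ × 71 = 12.88 kN (tensile).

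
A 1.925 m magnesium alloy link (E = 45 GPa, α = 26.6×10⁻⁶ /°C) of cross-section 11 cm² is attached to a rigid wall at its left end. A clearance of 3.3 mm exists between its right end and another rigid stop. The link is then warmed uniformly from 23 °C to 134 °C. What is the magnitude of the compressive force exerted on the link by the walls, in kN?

Unrestrained expansion: δ_free = αΔT L = 26.6×10⁻⁶ × 111 × 1925 = 5.684 mm.
This exceeds the 3.3 mm gap, so the wall pushes back. The portion of expansion that must be recovered elastically is δ_free − gap = 5.684 − 3.3 = 2.384 mm.
That suppressed elongation corresponds to σ = E·Δ/L = 45×10³ × 2.384/1925 = 55.72 MPa.
P = σA = 55.72 × 1100 = 61.3 kN.

P ≈ 61.3 kN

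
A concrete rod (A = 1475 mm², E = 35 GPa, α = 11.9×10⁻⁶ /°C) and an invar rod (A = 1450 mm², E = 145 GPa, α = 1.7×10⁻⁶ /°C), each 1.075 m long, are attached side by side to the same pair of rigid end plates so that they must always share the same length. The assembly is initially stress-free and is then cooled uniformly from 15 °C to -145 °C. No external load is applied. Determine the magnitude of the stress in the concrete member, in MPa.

σ ≈ 45.9 MPa (tensile)

Equilibrium of a rigid end plate with no external load gives equal and opposite internal forces ±P in the two members. Since α_{concrete} > α_{invar}, cooling drives the concrete into tension and the invar into compression.
Equating the net (thermal + elastic) strains gives |α₁ − α₂|·ΔT = P·[1/(A₁E₁) + 1/(A₂E₂)].
|α₁ − α₂|·ΔT = 10.2×10⁻⁶ × 160 = 0.001632.
1/(A₁E₁) + 1/(A₂E₂) = 1/(1475×35×10³) + 1/(1450×145×10³) = 2.413×10⁻⁸ N⁻¹.
P = 0.001632 / 2.413×10⁻⁸ = 67640 N = 67.64 kN.
σ_{concrete} = P/A₁ = 67640/1475 = 45.86 MPa, tensile.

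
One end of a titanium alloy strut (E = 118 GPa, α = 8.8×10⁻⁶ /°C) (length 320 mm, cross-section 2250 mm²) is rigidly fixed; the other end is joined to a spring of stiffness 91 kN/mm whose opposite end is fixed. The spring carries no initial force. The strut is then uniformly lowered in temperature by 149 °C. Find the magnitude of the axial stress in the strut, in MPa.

The unrestrained thermal change is αΔT L = 8.8×10⁻⁶ × 149 × 320 = 0.4196 mm.
Let P be the tensile force in the spring. The strut extends elastically by PL/(AE) and the spring stretches by P/k; together these equal δ_free.
So P = δ_free / [L/(AE) + 1/k] = 0.4196 / [ 320/(2250×118×10³) + 1/(91×10³) ].
P = 0.4196 / 1.219×10⁻⁵ = 34410 N.
σ = P/A = 34410/2250 = 15.29 MPa.

σ ≈ 15.3 MPa (tensile)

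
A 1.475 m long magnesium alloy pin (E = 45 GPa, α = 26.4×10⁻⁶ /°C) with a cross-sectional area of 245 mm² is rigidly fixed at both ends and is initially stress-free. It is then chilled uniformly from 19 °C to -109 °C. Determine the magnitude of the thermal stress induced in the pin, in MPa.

Because both ends are immovable the net strain is zero, and the suppressed thermal strain is αΔT = 26.4×10⁻⁶ × 128 = 3379.2×10⁻⁶.
The stress required to suppress this strain is σ = Eε = 45×10³ × 3379.2×10⁻⁶ = 152.1 MPa, tensile since the pin is trying to contract.

σ ≈ 152 MPa (tensile)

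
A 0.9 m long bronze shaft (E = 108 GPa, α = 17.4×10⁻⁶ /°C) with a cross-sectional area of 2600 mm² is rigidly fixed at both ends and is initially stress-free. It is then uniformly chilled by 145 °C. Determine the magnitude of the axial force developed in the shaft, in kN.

P ≈ 708 kN (tensile)

Full restraint means ε = 0, so the stress is σ = EαΔT = 108×10³ × 17.4×10⁻⁶ × 145 = 272.5 MPa.
Axial force P = σA = 272.5 × 2600 = 708500 N = 708.5 kN, tensile.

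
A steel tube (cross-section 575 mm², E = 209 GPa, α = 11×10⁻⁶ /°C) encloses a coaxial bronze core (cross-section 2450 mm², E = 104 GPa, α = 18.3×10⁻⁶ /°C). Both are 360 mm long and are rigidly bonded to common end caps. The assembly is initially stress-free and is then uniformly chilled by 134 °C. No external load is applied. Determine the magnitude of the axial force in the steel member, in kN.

Equilibrium of a rigid end plate with no external load gives equal and opposite internal forces ±P in the two members. Since α_{bronze} > α_{steel}, cooling drives the bronze into tension and the steel into compression.
Setting the final lengths equal and cancelling L: (α₁ − α₂)ΔT = P/(A₁E₁) + P/(A₂E₂).
|α₁ − α₂|·ΔT = 7.3×10⁻⁶ × 134 = 0.0009782.
1/(A₁E₁) + 1/(A₂E₂) = 1/(575×209×10³) + 1/(2450×104×10³) = 1.225×10⁻⁸ N⁻¹.
P = 0.0009782 / 1.225×10⁻⁸ = 79880 N = 79.88 kN.

P ≈ 79.9 kN (compressive in the steel)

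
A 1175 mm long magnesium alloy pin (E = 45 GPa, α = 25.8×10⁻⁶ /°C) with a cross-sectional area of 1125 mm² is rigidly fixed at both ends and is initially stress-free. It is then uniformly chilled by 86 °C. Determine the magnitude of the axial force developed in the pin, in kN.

Full restraint means ε = 0, so the stress is σ = EαΔT = 45×10³ × 25.8×10⁻⁶ × 86 = 99.85 MPa.
Then P = σA = 99.85 × 1125 mm² = 112.3 kN, tensile.

P ≈ 112 kN (tensile)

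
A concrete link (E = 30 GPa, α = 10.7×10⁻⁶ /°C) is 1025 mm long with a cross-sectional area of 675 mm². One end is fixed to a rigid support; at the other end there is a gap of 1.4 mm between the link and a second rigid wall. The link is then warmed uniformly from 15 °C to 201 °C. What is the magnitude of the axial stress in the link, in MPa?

σ ≈ 18.7 MPa (compressive)

Unrestrained expansion: δ_free = αΔT L = 10.7×10⁻⁶ × 186 × 1025 = 2.04 mm.
The gap closes (δ_free > 1.4 mm) and the wall then resists a further 2.04 − 1.4 = 0.64 mm of expansion.
Compatibility: PL/(AE) = 0.64 mm, so σ = P/A = E × (0.64/1025) = 18.73 MPa.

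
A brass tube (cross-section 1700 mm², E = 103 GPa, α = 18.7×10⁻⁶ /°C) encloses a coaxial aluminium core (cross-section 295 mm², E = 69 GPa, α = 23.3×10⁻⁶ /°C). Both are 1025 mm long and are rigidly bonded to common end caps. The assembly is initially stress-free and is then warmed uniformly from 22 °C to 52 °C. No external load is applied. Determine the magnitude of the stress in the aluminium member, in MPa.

Equilibrium of a rigid end plate with no external load gives equal and opposite internal forces ±P in the two members. Since α_{aluminium} > α_{brass}, heating drives the aluminium into compression and the brass into tension.
Equating the net (thermal + elastic) strains gives |α₁ − α₂|·ΔT = P·[1/(A₁E₁) + 1/(A₂E₂)].
|α₁ − α₂|·ΔT = 4.6×10⁻⁶ × 30 = 0.000138.
1/(A₁E₁) + 1/(A₂E₂) = 1/(1700×103×10³) + 1/(295×69×10³) = 5.484×10⁻⁸ N⁻¹.
So P = 0.000138 / 5.484×10⁻⁸ = 2.516 kN.
σ_{aluminium} = P/A₂ = 2516/295 = 8.53 MPa, compressive.

σ ≈ 8.53 MPa (compressive)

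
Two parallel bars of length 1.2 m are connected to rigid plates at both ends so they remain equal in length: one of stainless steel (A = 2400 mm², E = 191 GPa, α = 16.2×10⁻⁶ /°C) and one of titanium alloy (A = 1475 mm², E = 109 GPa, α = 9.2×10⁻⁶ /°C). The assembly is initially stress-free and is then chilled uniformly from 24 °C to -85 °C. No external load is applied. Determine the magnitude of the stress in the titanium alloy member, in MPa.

Both members must finish at the same length. With the larger α, the stainless steel tends to over-contract; the plates restrain it, putting the stainless steel in tension and the titanium alloy in compression. With no external load the two internal forces are equal and opposite, magnitude P.
Setting the final lengths equal and cancelling L: (α₁ − α₂)ΔT = P/(A₁E₁) + P/(A₂E₂).
|α₁ − α₂|·ΔT = 7×10⁻⁶ × 109 = 0.000763.
1/(A₁E₁) + 1/(A₂E₂) = 1/(2400×191×10³) + 1/(1475×109×10³) = 8.401×10⁻⁹ N⁻¹.
So P = 0.000763 / 8.401×10⁻⁹ = 90.82 kN.
σ_{titanium alloy} = P/A₂ = 90820/1475 = 61.57 MPa, compressive.

σ ≈ 61.6 MPa (compressive)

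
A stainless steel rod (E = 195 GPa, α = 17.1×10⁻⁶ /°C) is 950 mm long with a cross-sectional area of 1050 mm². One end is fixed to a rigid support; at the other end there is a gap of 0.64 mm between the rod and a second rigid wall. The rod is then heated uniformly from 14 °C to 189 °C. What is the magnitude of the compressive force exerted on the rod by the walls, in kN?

P ≈ 475 kN

Unrestrained expansion: δ_free = αΔT L = 17.1×10⁻⁶ × 175 × 950 = 2.843 mm.
This exceeds the 0.64 mm gap, so the wall pushes back. The portion of expansion that must be recovered elastically is δ_free − gap = 2.843 − 0.64 = 2.203 mm.
So σ = E(δ_free − g)/L = 195×10³ × 2.203/950 = 452.2 MPa.
Force on the wall = σA = 452.2 × 1050 mm² = 474.8 kN.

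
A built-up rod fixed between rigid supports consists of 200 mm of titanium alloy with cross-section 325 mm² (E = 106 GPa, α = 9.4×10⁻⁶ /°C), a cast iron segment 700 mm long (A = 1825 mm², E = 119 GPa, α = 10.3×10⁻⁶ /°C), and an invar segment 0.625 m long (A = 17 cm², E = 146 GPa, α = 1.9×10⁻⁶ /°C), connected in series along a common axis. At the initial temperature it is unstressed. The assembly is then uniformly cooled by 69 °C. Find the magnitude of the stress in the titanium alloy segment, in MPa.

σ ≈ 189 MPa (tensile)

Free thermal contraction of the whole bar: Σ αᵢΔT Lᵢ = 9.4×10⁻⁶×69×200 + 10.3×10⁻⁶×69×700 + 1.9×10⁻⁶×69×625 = 0.7091 mm.
Since the ends are fixed, an axial force P builds up, equal in every segment, with P · Σ Lᵢ/(AᵢEᵢ) = δ_free.
Σ Lᵢ/(AᵢEᵢ) = 200/(325×106×10³) + 700/(1825×119×10³) + 625/(1700×146×10³) = 1.155×10⁻⁵ mm/N.
Hence P = δ_free / Σ(L/AE) = 0.7091/1.155×10⁻⁵ = 61.41 kN (tensile).
σ_{titanium alloy} = P / A = 61410 / 325 = 189 MPa.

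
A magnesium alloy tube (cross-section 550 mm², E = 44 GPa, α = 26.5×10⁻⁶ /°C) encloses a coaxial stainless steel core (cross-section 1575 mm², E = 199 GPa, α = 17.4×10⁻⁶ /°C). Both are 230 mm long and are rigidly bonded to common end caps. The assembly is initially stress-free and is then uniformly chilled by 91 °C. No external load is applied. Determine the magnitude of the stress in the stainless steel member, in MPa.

The magnesium alloy has the larger α, so on cooling it would change length more than the stainless steel if both were free. The rigid plates force a common final length, so the magnesium alloy is put into tension and the stainless steel into compression, with equal and opposite forces P (no external load).
Setting the final lengths equal and cancelling L: (α₁ − α₂)ΔT = P/(A₁E₁) + P/(A₂E₂).
|α₁ − α₂|·ΔT = 9.1×10⁻⁶ × 91 = 0.0008281.
1/(A₁E₁) + 1/(A₂E₂) = 1/(550×44×10³) + 1/(1575×199×10³) = 4.451×10⁻⁸ N⁻¹.
P = 0.0008281 / 4.451×10⁻⁸ = 18600 N = 18.6 kN.
σ_{stainless steel} = P/A₂ = 18600/1575 = 11.81 MPa, compressive.

σ ≈ 11.8 MPa (compressive)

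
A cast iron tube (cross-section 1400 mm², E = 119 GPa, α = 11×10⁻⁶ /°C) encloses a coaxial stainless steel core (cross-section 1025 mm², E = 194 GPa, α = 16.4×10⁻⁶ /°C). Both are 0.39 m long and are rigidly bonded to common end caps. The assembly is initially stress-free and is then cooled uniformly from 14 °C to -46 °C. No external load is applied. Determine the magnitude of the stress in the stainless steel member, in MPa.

σ ≈ 28.7 MPa (tensile)

Both members must finish at the same length. With the larger α, the stainless steel tends to over-contract; the plates restrain it, putting the stainless steel in tension and the cast iron in compression. With no external load the two internal forces are equal and opposite, magnitude P.
Equating the net (thermal + elastic) strains gives |α₁ − α₂|·ΔT = P·[1/(A₁E₁) + 1/(A₂E₂)].
|α₁ − α₂|·ΔT = 5.4×10⁻⁶ × 60 = 0.000324.
1/(A₁E₁) + 1/(A₂E₂) = 1/(1400×119×10³) + 1/(1025×194×10³) = 1.103×10⁻⁸ N⁻¹.
So P = 0.000324 / 1.103×10⁻⁸ = 29.37 kN.
σ_{stainless steel} = P/A₂ = 29370/1025 = 28.65 MPa, tensile.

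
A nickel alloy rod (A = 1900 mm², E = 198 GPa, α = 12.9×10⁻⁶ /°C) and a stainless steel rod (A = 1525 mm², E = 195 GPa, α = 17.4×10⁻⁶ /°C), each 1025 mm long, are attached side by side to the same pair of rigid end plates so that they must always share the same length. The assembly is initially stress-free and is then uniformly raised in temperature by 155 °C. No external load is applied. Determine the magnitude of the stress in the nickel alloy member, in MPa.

σ ≈ 61 MPa (tensile)

The stainless steel has the larger α, so on heating it would change length more than the nickel alloy if both were free. The rigid plates force a common final length, so the stainless steel is put into compression and the nickel alloy into tension, with equal and opposite forces P (no external load).
Equating the net (thermal + elastic) strains gives |α₁ − α₂|·ΔT = P·[1/(A₁E₁) + 1/(A₂E₂)].
|α₁ − α₂|·ΔT = 4.5×10⁻⁶ × 155 = 0.0006975.
1/(A₁E₁) + 1/(A₂E₂) = 1/(1900×198×10³) + 1/(1525×195×10³) = 6.021×10⁻⁹ N⁻¹.
So P = 0.0006975 / 6.021×10⁻⁹ = 115.8 kN.
σ_{nickel alloy} = P/A₁ = 115800/1900 = 60.97 MPa, tensile.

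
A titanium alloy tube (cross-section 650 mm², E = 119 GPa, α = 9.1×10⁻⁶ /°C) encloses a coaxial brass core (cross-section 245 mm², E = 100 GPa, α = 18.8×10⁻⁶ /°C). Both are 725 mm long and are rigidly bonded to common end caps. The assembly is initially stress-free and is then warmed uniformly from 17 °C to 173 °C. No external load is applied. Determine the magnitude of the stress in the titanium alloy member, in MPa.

Both members must finish at the same length. With the larger α, the brass tends to over-expand; the plates restrain it, putting the brass in compression and the titanium alloy in tension. With no external load the two internal forces are equal and opposite, magnitude P.
Setting the final lengths equal and cancelling L: (α₁ − α₂)ΔT = P/(A₁E₁) + P/(A₂E₂).
|α₁ − α₂|·ΔT = 9.7×10⁻⁶ × 156 = 0.001513.
1/(A₁E₁) + 1/(A₂E₂) = 1/(650×119×10³) + 1/(245×100×10³) = 5.374×10⁻⁸ N⁻¹.
P = 0.001513 / 5.374×10⁻⁸ = 28160 N = 28.16 kN.
σ_{titanium alloy} = P/A₁ = 28160/650 = 43.32 MPa, tensile.

σ ≈ 43.3 MPa (tensile)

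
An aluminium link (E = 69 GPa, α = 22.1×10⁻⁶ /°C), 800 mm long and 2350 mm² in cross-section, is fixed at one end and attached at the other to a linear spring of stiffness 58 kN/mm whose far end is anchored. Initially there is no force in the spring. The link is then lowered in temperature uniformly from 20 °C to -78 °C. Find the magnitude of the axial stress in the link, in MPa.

If the spring were absent the link would shorten by αΔT L = 22.1×10⁻⁶ × 98 × 800 = 1.733 mm.
Let P be the tensile force in the spring. The link extends elastically by PL/(AE) and the spring stretches by P/k; together these equal δ_free.
P [ L/(AE) + 1/k ] = δ_free → P [ 800/(2350×69×10³) + 1/(58×10³) ] = 1.733.
P = 1.733 / 2.218×10⁻⁵ = 78130 N.
σ = P/A = 78130/2350 = 33.25 MPa.

σ ≈ 33.2 MPa (tensile)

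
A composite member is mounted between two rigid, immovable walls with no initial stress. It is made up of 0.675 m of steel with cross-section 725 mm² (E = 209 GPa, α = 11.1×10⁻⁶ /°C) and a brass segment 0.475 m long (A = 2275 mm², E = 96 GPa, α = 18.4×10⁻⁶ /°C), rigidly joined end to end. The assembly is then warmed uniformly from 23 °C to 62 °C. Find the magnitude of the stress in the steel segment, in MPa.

Free thermal expansion of the whole bar: Σ αᵢΔT Lᵢ = 11.1×10⁻⁶×39×675 + 18.4×10⁻⁶×39×475 = 0.6331 mm.
The rigid supports impose zero overall length change; the single axial force P common to all segments must satisfy P Σ Lᵢ/(AᵢEᵢ) = δ_free.
Σ Lᵢ/(AᵢEᵢ) = 675/(725×209×10³) + 475/(2275×96×10³) = 6.63×10⁻⁶ mm/N.
P = 0.6331 / 6.63×10⁻⁶ = 95490 N = 95.49 kN, compressive.
σ_{steel} = P / A = 95490 / 725 = 131.7 MPa.

σ ≈ 132 MPa (compressive)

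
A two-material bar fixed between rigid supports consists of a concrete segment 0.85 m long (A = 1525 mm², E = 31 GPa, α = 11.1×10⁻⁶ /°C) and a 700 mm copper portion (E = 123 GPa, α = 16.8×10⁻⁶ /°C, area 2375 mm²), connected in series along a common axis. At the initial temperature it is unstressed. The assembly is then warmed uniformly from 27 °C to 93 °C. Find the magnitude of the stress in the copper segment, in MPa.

Free thermal expansion of the whole bar: Σ αᵢΔT Lᵢ = 11.1×10⁻⁶×66×850 + 16.8×10⁻⁶×66×700 = 1.399 mm.
Since the ends are fixed, an axial force P builds up, equal in every segment, with P · Σ Lᵢ/(AᵢEᵢ) = δ_free.
Σ Lᵢ/(AᵢEᵢ) = 850/(1525×31×10³) + 700/(2375×123×10³) = 2.038×10⁻⁵ mm/N.
So P = 1.399 / 2.038×10⁻⁵ = 68.65 kN, compressive.
σ_{copper} = P / A = 68650 / 2375 = 28.91 MPa.

σ ≈ 28.9 MPa (compressive)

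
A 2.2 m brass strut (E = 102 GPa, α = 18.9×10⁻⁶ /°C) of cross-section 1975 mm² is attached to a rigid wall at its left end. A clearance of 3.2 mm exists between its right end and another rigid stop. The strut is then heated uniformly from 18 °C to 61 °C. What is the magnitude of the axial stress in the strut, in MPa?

If the wall were absent the strut would grow by αΔT L = 18.9×10⁻⁶ × 43 × 2200 = 1.788 mm.
Since δ_free = 1.79 mm is less than the 3.2 mm gap, the strut never touches the wall. No axial force develops.

σ ≈ 0 MPa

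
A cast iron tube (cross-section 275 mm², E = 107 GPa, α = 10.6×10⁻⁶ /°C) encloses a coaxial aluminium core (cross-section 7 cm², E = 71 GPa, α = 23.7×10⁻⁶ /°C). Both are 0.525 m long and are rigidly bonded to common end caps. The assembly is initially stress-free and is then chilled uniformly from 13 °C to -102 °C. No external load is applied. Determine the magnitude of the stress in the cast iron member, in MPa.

σ ≈ 101 MPa (compressive)

Equilibrium of a rigid end plate with no external load gives equal and opposite internal forces ±P in the two members. Since α_{aluminium} > α_{cast iron}, cooling drives the aluminium into tension and the cast iron into compression.
Equating the net (thermal + elastic) strains gives |α₁ − α₂|·ΔT = P·[1/(A₁E₁) + 1/(A₂E₂)].
|α₁ − α₂|·ΔT = 13.1×10⁻⁶ × 115 = 0.001506.
1/(A₁E₁) + 1/(A₂E₂) = 1/(275×107×10³) + 1/(700×71×10³) = 5.411×10⁻⁸ N⁻¹.
P = 0.001506 / 5.411×10⁻⁸ = 27840 N = 27.84 kN.
σ_{cast iron} = P/A₁ = 27840/275 = 101.3 MPa, compressive.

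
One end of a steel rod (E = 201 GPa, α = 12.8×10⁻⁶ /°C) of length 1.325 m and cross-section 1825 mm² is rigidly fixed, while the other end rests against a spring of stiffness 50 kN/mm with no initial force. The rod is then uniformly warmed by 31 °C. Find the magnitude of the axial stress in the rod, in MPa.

The unrestrained thermal change is αΔT L = 12.8×10⁻⁶ × 31 × 1325 = 0.5258 mm.
With a force P in the spring, the elastic change of the rod is PL/(AE) and that of the spring is P/k; compatibility requires their sum to equal δ_free.
So P = δ_free / [L/(AE) + 1/k] = 0.5258 / [ 1325/(1825×201×10³) + 1/(50×10³) ].
P = 0.5258 / 2.361×10⁻⁵ = 22270 N.
σ = P/A = 22270/1825 = 12.2 MPa.

σ ≈ 12.2 MPa (compressive)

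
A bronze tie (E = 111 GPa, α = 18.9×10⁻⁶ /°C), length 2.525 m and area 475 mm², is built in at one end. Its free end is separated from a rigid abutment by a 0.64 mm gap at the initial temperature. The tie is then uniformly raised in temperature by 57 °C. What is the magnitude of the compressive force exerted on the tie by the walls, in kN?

P ≈ 43.4 kN

If the wall were absent the tie would grow by αΔT L = 18.9×10⁻⁶ × 57 × 2525 = 2.72 mm.
After closing the 0.64 mm clearance, 2.72 − 0.64 = 2.08 mm of expansion remains to be suppressed by the wall.
So σ = E(δ_free − g)/L = 111×10³ × 2.08/2525 = 91.45 MPa.
P = σA = 91.45 × 475 = 43.44 kN.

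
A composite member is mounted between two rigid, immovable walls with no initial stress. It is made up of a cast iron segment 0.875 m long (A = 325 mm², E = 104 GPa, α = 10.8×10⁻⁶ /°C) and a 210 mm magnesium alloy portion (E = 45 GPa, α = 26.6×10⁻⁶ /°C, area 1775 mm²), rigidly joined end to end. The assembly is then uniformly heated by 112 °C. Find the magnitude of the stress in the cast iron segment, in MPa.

σ ≈ 182 MPa (compressive)

If the supports were absent, the total length change would be Σ αᵢΔT Lᵢ = 10.8×10⁻⁶×112×875 + 26.6×10⁻⁶×112×210 = 1.684 mm.
Since the ends are fixed, an axial force P builds up, equal in every segment, with P · Σ Lᵢ/(AᵢEᵢ) = δ_free.
Σ Lᵢ/(AᵢEᵢ) = 875/(325×104×10³) + 210/(1775×45×10³) = 2.852×10⁻⁵ mm/N.
Hence P = δ_free / Σ(L/AE) = 1.684/2.852×10⁻⁵ = 59.05 kN (compressive).
σ_{cast iron} = P / A = 59050 / 325 = 181.7 MPa.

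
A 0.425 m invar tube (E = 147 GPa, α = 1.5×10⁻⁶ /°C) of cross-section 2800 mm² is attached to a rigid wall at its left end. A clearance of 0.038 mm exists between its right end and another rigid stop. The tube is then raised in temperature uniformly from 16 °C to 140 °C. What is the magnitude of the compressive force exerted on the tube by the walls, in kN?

P ≈ 39.8 kN

Unrestrained expansion: δ_free = αΔT L = 1.5×10⁻⁶ × 124 × 425 = 0.07905 mm.
After closing the 0.038 mm clearance, 0.07905 − 0.038 = 0.04105 mm of expansion remains to be suppressed by the wall.
That suppressed elongation corresponds to σ = E·Δ/L = 147×10³ × 0.04105/425 = 14.2 MPa.
P = σA = 14.2 × 2800 = 39.76 kN.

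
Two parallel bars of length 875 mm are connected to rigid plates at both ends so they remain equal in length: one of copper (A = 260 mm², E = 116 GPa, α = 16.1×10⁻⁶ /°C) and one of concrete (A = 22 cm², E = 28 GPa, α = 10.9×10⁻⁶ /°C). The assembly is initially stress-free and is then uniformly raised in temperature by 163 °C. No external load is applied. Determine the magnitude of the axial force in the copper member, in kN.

P ≈ 17.2 kN (compressive in the copper)

The copper has the larger α, so on heating it would change length more than the concrete if both were free. The rigid plates force a common final length, so the copper is put into compression and the concrete into tension, with equal and opposite forces P (no external load).
Compatibility of the two members (thermal + elastic change equal): (α₁ − α₂)ΔT = P·[1/(A₁E₁) + 1/(A₂E₂)].
|α₁ − α₂|·ΔT = 5.2×10⁻⁶ × 163 = 0.0008476.
1/(A₁E₁) + 1/(A₂E₂) = 1/(260×116×10³) + 1/(2200×28×10³) = 4.939×10⁻⁸ N⁻¹.
So P = 0.0008476 / 4.939×10⁻⁸ = 17.16 kN.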